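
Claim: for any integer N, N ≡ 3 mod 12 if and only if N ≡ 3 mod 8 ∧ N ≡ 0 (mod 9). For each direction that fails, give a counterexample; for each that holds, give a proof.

(⟹) This fails: N = 3 gives 3 ≡ 3 (mod 12) but 3 ≡ 3 (mod 9), so the conjunction on the right does not hold.

(⟸) Conversely, if N ≡ 3 (mod 8) and N ≡ 0 (mod 9), then by the Chinese remainder theorem N ≡ 27 (mod 72). Since 27 ≡ 3 (mod 12) and 12 ∣ 72, we get N ≡ 3 (mod 12).

Only the converse holds.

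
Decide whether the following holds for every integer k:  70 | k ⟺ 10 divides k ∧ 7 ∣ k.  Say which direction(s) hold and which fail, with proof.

Both directions hold.

(⇐) Suppose 10 ∣ k and 7 ∣ k. Any common multiple of 10 and 7 is a multiple of their lcm; here gcd(10, 7) = 1, so lcm(10, 7) = 10·7 = 70, so 70 ∣ k.

(⇒) If 70 ∣ k, write k = 70q. Since 70 = 7·10, k = 10·(7q), so 10 ∣ k; and since 70 = 10·7, k = 7·(10q), so 7 ∣ k.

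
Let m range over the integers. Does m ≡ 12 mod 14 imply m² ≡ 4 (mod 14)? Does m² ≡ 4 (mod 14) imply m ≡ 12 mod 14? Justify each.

The forward direction holds; the converse fails.

Converse. This fails: take m = 2. Then 2² = 4 ≡ 4 (mod 14), yet 2 ≡ 2 (mod 14), not 12.

Forward direction. Suppose m ≡ 12 mod 14. Write m = 14j + 12. Then (14j + 12)² = 196j² + 336j + 144 = 14(14j² + 24j + 10) + 4, so m² ≡ 4 (mod 14).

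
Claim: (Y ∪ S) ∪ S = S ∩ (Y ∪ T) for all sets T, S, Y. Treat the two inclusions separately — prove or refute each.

(⟹) This inclusion fails. Take T = ∅, S = {1}, Y = ∅; then 1 ∈ (Y ∪ S) ∪ S but 1 ∉ S ∩ (Y ∪ T).

(⟸) Let x ∈ S ∩ (Y ∪ T). Then either x ∈ T ∩ S and x ∉ Y; or x ∈ S ∩ Y and x ∉ T; or x ∈ T ∩ S ∩ Y. In each case x ∈ (Y ∪ S) ∪ S, so S ∩ (Y ∪ T) ⊆ (Y ∪ S) ∪ S.

Only the reverse inclusion holds.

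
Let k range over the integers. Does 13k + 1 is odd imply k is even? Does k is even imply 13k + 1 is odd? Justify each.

(⇐) Suppose k is even; write k = 2j. Then 13k + 1 = 13·(2j) + 1 = 2·13j + 1, which is odd.

(⇒) Suppose 13k + 1 is odd. Since 13 is odd, 13k and k have the same parity, so 13k + 1 ≡ k + 1 (mod 2). As 1 is odd, 13k + 1 is odd exactly when k is even. Thus k is even.

Both implications hold.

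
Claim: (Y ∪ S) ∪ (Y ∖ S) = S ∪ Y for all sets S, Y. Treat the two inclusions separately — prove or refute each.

Both inclusions hold; the sets are equal.

(⟸) Let x ∈ S ∪ Y. Then either x ∈ S and x ∉ Y; or x ∈ Y and x ∉ S; or x ∈ S ∩ Y. In each case x ∈ (Y ∪ S) ∪ (Y ∖ S), so S ∪ Y ⊆ (Y ∪ S) ∪ (Y ∖ S).

(⟹) Let x ∈ (Y ∪ S) ∪ (Y ∖ S). Then either x ∈ S and x ∉ Y; or x ∈ Y and x ∉ S; or x ∈ S ∩ Y. In each case x ∈ S ∪ Y, so (Y ∪ S) ∪ (Y ∖ S) ⊆ S ∪ Y.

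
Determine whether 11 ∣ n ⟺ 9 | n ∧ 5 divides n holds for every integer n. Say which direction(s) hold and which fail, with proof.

(⇒) fails and (⇐) fails.

[⇒] This fails: take n = 11. Certainly 11 ∣ 11, but 9 ∤ 11.

[⇐] This fails: take n = 45. Both 9 ∣ 45 and 5 ∣ 45, yet 45 is not a multiple of 11 (since 45 = 4·11 + 1), so 11 ∤ 45.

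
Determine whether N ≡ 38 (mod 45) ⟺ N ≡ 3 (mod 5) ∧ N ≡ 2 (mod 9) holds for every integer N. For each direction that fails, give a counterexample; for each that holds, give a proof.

Forward direction. Suppose N ≡ 38 (mod 45); write N = 45j + 38. Since 5 ∣ 45, reducing mod 5 gives N ≡ 38 ≡ 3 (mod 5); since 9 ∣ 45, reducing mod 9 gives N ≡ 38 ≡ 2 (mod 9).

Converse. If N ≡ 3 (mod 5) and N ≡ 2 (mod 9), then by the Chinese remainder theorem N ≡ 38 (mod 45). This is exactly N ≡ 38 (mod 45).

Both implications hold.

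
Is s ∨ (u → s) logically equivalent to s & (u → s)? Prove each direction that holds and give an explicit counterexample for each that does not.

Only the converse holds.

(⇐) Assume the antecedent. If s is true, s ∨ (u → s) reduces to true regardless of the other variables. If s is false, the antecedent cannot hold. Either way s ∨ (u → s) holds.

(⇒) This fails. Under s = F, u = F, the left side is true but the right side is false.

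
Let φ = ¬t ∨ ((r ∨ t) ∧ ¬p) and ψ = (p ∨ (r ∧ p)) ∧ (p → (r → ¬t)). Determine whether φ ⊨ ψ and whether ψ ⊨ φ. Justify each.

Neither implication holds.

(⇒) This fails. Under r = F, t = F, p = F, the left side is true but the right side is false.

(⇐) This fails. Under r = F, t = T, p = T, the left side is false but the right side is true.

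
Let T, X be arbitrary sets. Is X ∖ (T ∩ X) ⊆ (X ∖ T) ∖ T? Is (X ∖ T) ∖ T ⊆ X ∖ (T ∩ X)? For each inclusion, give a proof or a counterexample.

The two sets are equal.

(⟹) Let x ∈ X ∖ (T ∩ X). Then x ∈ X and x ∉ T, from which x ∈ (X ∖ T) ∖ T.

(⟸) Let x ∈ (X ∖ T) ∖ T. Then x ∈ X and x ∉ T, from which x ∈ X ∖ (T ∩ X).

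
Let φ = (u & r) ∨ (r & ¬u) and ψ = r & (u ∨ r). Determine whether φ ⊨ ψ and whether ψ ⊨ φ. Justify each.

Both directions hold.

Converse. Assume the antecedent. If r is true, (u & r) ∨ (r & ¬u) reduces to true regardless of the other variables. If r is false, the antecedent cannot hold. Either way (u & r) ∨ (r & ¬u) holds.

Forward direction. Assume the antecedent. If r is true, r & (u ∨ r) reduces to true regardless of the other variables. If r is false, the antecedent cannot hold. Either way r & (u ∨ r) holds.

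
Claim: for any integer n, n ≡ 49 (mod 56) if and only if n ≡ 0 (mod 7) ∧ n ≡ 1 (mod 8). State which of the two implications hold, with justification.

Both directions hold; the statement is true.

(⇒) Suppose n ≡ 49 (mod 56); write n = 56j + 49. Since 7 ∣ 56, reducing mod 7 gives n ≡ 49 ≡ 0 (mod 7); since 8 ∣ 56, reducing mod 8 gives n ≡ 49 ≡ 1 (mod 8).

(⇐) Conversely, if n ≡ 0 (mod 7) and n ≡ 1 (mod 8), then by the Chinese remainder theorem n ≡ 49 (mod 56). This is exactly n ≡ 49 (mod 56).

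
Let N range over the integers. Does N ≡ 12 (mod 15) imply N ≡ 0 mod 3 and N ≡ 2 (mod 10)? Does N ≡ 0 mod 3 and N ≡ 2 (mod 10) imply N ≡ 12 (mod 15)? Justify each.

Only the reverse direction holds.

Forward direction. This fails: N = 27 gives 27 ≡ 12 (mod 15) but 27 ≡ 7 (mod 10), so the conjunction on the right does not hold.

Converse. If N ≡ 0 (mod 3) and N ≡ 2 (mod 10), then by the Chinese remainder theorem N ≡ 12 (mod 30). Since 12 ≡ 12 (mod 15) and 15 ∣ 30, we get N ≡ 12 (mod 15).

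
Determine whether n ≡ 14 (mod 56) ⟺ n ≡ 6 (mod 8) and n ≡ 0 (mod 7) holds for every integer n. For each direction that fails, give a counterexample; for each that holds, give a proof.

Forward direction. Suppose n ≡ 14 (mod 56); write n = 56j + 14. Since 8 ∣ 56, reducing mod 8 gives n ≡ 14 ≡ 6 (mod 8); since 7 ∣ 56, reducing mod 7 gives n ≡ 14 ≡ 0 (mod 7).

Converse. If n ≡ 6 (mod 8) and n ≡ 0 (mod 7), then by the Chinese remainder theorem n ≡ 14 (mod 56). This is exactly n ≡ 14 (mod 56).

Both directions hold.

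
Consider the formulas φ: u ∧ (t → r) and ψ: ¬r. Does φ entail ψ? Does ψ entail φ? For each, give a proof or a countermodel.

[⇒] This fails. Under u = T, r = T, t = F, the left side is true but the right side is false.

[⇐] This fails. Under u = F, r = F, t = F, the left side is false but the right side is true.

(⇒) fails and (⇐) fails.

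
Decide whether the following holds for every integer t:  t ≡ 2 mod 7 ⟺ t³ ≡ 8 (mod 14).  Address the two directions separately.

(→) This fails: take t = 9. Then 9 ≡ 2 (mod 7), but 9³ = 729 ≡ 1 (mod 14), not 8.

(←) This fails: take t = 4. Then 4³ = 64 ≡ 8 (mod 14), yet 4 ≡ 4 (mod 7), not 2.

Neither implication holds.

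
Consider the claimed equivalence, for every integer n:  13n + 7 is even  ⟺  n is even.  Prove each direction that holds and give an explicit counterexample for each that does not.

Forward direction. This fails: n = 7 gives 13n + 7 = 98, which is even, but 7 is odd, not even.

Converse. This also fails: n = 0 is even, but 13n + 7 = 7 is odd, not even.

Neither implication holds.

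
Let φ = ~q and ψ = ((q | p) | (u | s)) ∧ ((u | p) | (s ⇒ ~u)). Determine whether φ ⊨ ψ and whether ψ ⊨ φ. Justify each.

Forward direction. This fails. Under s = F, p = F, u = F, q = F, the left side is true but the right side is false.

Converse. This fails. Under s = F, p = F, u = F, q = T, the left side is false but the right side is true.

Neither direction holds.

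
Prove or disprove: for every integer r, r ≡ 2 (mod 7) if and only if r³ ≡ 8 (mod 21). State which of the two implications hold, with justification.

(→) This fails: take r = 9. Then 9 ≡ 2 (mod 7), but 9³ = 729 ≡ 15 (mod 21), not 8.

(←) This fails: take r = 8. Then 8³ = 512 ≡ 8 (mod 21), yet 8 ≡ 1 (mod 7), not 2.

(⇒) fails and (⇐) fails.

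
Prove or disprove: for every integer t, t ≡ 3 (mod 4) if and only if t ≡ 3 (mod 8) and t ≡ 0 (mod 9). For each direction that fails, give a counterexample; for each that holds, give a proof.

The forward direction fails; the converse holds.

(⇐) If t ≡ 3 (mod 8) and t ≡ 0 (mod 9), then by the Chinese remainder theorem t ≡ 27 (mod 72). Since 27 ≡ 3 (mod 4) and 4 ∣ 72, we get t ≡ 3 (mod 4).

(⇒) This fails: t = 3 gives 3 ≡ 3 (mod 4) but 3 ≡ 3 (mod 9), so the conjunction on the right does not hold.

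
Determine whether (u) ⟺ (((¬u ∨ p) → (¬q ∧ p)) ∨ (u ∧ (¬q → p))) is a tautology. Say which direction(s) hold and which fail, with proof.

(⇒) holds; (⇐) fails.

(⇒) Assume the antecedent. If q is true, the antecedent forces (q = T, u = T, p = F) or (q = T, u = T, p = T), and the consequent holds there. If q is false, the antecedent forces (q = F, u = T, p = F) or (q = F, u = T, p = T), and the consequent holds there. Either way the consequent holds.

(⇐) This fails. Under q = F, u = F, p = T, the left side is false but the right side is true.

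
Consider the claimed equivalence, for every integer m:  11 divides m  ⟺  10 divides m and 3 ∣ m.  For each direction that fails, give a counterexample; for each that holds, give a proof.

(⇒) fails and (⇐) fails.

(⇒) This fails: take m = 11. Certainly 11 ∣ 11, but 10 ∤ 11.

(⇐) This fails: take m = 30. Both 10 ∣ 30 and 3 ∣ 30, yet 30 is not a multiple of 11 (since 30 = 2·11 + 8), so 11 ∤ 30.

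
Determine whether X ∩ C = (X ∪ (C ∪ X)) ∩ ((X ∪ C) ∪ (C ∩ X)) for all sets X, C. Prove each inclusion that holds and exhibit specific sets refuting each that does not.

Forward inclusion. Let x ∈ X ∩ C. Then x ∈ X ∩ C, from which x ∈ (X ∪ (C ∪ X)) ∩ ((X ∪ C) ∪ (C ∩ X)).

Reverse inclusion. This inclusion fails. Take X = {1}, C = ∅; then 1 ∈ (X ∪ (C ∪ X)) ∩ ((X ∪ C) ∪ (C ∩ X)) but 1 ∉ X ∩ C.

(⊆) holds; (⊇) fails.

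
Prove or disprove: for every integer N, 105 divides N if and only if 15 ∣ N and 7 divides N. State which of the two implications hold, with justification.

The biconditional holds.

(⇐) Suppose 15 ∣ N and 7 ∣ N. Any common multiple of 15 and 7 is a multiple of their lcm; here gcd(15, 7) = 1, so lcm(15, 7) = 15·7 = 105, so 105 ∣ N.

(⇒) If 105 ∣ N, write N = 105q. Since 105 = 7·15, N = 15·(7q), so 15 ∣ N; and since 105 = 15·7, N = 7·(15q), so 7 ∣ N.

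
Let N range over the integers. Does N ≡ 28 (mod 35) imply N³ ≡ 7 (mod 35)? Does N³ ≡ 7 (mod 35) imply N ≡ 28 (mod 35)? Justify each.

The biconditional holds.

[⇒] Suppose N ≡ 28 (mod 35). Write N = 35j + 28. Then (35j + 28)³ = 42875j³ + 102900j² + 82320j + 21952 = 35(1225j³ + 2940j² + 2352j + 627) + 7, so N³ ≡ 7 (mod 35).

[⇐] Conversely, suppose N³ ≡ 7 (mod 35). The only residue r in {0, …, 34} with r³ ≡ 7 (mod 35) is r = 28, so N ≡ 28 (mod 35).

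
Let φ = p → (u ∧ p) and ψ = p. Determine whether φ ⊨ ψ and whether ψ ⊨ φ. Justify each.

Forward direction. This fails. Under p = F, u = F, the left side is true but the right side is false.

Converse. This fails. Under p = T, u = F, the left side is false but the right side is true.

Both directions fail.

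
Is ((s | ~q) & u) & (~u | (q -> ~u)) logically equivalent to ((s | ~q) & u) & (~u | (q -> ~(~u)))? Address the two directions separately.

Only the forward implication holds.

(→) Assume the antecedent. If s is true, the antecedent forces (s = T, u = T, q = F), and the consequent holds there. If s is false, the antecedent forces (s = F, u = T, q = F), and the consequent holds there. Either way the consequent holds.

(←) This fails. Under s = T, u = T, q = T, the left side is false but the right side is true.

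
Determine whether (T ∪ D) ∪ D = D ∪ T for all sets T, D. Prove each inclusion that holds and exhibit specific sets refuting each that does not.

Both inclusions hold.

(⟸) Let x ∈ D ∪ T. Then either x ∈ T and x ∉ D; or x ∈ D and x ∉ T; or x ∈ T ∩ D. In each case x ∈ (T ∪ D) ∪ D, so D ∪ T ⊆ (T ∪ D) ∪ D.

(⟹) Let x ∈ (T ∪ D) ∪ D. Then either x ∈ T and x ∉ D; or x ∈ D and x ∉ T; or x ∈ T ∩ D. In each case x ∈ D ∪ T, so (T ∪ D) ∪ D ⊆ D ∪ T.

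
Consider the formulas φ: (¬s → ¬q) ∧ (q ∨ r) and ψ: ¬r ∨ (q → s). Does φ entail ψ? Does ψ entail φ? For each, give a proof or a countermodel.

Only the forward direction holds.

(→) Assume the antecedent. If q is true, the antecedent forces (q = T, r = F, s = T) or (q = T, r = T, s = T), and ¬r ∨ (q → s) holds there. If q is false, ¬r ∨ (q → s) reduces to true regardless of the other variables. Either way ¬r ∨ (q → s) holds.

(←) This fails. Under q = F, r = F, s = F, the left side is false but the right side is true.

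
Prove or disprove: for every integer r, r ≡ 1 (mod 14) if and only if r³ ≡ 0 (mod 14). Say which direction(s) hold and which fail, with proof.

[⇒] This fails: take r = 1. Then 1 ≡ 1 (mod 14), but 1³ = 1 ≡ 1 (mod 14), not 0.

[⇐] This fails: take r = 0. Then 0³ = 0 ≡ 0 (mod 14), yet 0 ≡ 0 (mod 14), not 1.

(⇒) fails and (⇐) fails.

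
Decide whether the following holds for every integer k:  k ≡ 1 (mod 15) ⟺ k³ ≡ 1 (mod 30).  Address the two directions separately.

Only the converse holds.

(⟹) This fails: take k = 16. Then 16 ≡ 1 (mod 15), but 16³ = 4096 ≡ 16 (mod 30), not 1.

(⟸) Conversely, the residues r modulo 30 with r³ ≡ 1 (mod 30) are exactly {1}, and each is ≡ 1 (mod 15).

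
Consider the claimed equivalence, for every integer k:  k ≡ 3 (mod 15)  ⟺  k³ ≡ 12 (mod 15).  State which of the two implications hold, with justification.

Both implications hold.

Forward direction. Suppose k ≡ 3 (mod 15). Write k = 15j + 3. Then (15j + 3)³ = 3375j³ + 2025j² + 405j + 27 = 15(225j³ + 135j² + 27j + 1) + 12, so k³ ≡ 12 (mod 15).

Converse. Suppose k³ ≡ 12 (mod 15). The only residue r in {0, …, 14} with r³ ≡ 12 (mod 15) is r = 3, so k ≡ 3 (mod 15).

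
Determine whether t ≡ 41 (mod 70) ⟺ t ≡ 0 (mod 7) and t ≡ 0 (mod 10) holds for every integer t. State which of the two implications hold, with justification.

Neither direction holds.

Forward direction. This fails: t = 41 gives 41 ≡ 41 (mod 70) but 41 ≡ 6 (mod 7), so the conjunction on the right does not hold.

Converse. This fails: t = 0 satisfies both congruences on the right (0 ≡ 0 mod 7 and 0 ≡ 0 mod 10) yet 0 ≡ 0 (mod 70), not 41.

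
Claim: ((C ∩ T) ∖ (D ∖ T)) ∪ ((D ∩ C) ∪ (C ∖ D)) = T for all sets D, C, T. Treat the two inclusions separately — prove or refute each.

Both inclusions fail.

Forward inclusion. This inclusion fails. Take D = ∅, C = {1}, T = ∅; then 1 ∈ ((C ∩ T) ∖ (D ∖ T)) ∪ ((D ∩ C) ∪ (C ∖ D)) but 1 ∉ T.

Reverse inclusion. This inclusion fails. Take D = ∅, C = ∅, T = {1}; then 1 ∈ T but 1 ∉ ((C ∩ T) ∖ (D ∖ T)) ∪ ((D ∩ C) ∪ (C ∖ D)).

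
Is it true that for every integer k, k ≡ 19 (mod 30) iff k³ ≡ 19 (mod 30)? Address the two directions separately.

(⇐) Suppose k³ ≡ 19 (mod 30). The only residue r in {0, …, 29} with r³ ≡ 19 (mod 30) is r = 19, so k ≡ 19 (mod 30).

(⇒) Suppose k ≡ 19 (mod 30). Write k = 30j + 19. Then (30j + 19)³ = 27000j³ + 51300j² + 32490j + 6859 = 30(900j³ + 1710j² + 1083j + 228) + 19, so k³ ≡ 19 (mod 30).

Equivalent; both directions hold.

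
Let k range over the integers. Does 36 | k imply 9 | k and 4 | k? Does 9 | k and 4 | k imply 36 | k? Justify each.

[⇒] If 36 ∣ k, write k = 36q. Since 36 = 4·9, k = 9·(4q), so 9 ∣ k; and since 36 = 9·4, k = 4·(9q), so 4 ∣ k.

[⇐] Suppose 9 ∣ k and 4 ∣ k. Any common multiple of 9 and 4 is a multiple of their lcm; here gcd(9, 4) = 1, so lcm(9, 4) = 9·4 = 36, so 36 ∣ k.

Equivalent; both directions hold.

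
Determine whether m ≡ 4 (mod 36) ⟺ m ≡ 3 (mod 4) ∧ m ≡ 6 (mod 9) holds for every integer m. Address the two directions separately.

(⇒) This fails: m = 4 gives 4 ≡ 4 (mod 36) but 4 ≡ 0 (mod 4), so the conjunction on the right does not hold.

(⇐) This fails: m = 15 satisfies both congruences on the right (15 ≡ 3 mod 4 and 15 ≡ 6 mod 9) yet 15 ≡ 15 (mod 36), not 4.

Both directions fail.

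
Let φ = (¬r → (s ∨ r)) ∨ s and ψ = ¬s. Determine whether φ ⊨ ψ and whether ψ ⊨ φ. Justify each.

Neither implication holds.

(⇒) This fails. Under s = T, r = F, the left side is true but the right side is false.

(⇐) This fails. Under s = F, r = F, the left side is false but the right side is true.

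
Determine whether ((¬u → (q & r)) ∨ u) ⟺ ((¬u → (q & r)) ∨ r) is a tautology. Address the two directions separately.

[⇒] Assume the antecedent. If u is true, (¬u → (q & r)) ∨ r reduces to true regardless of the other variables. If u is false, the antecedent forces (u = F, q = T, r = T), and (¬u → (q & r)) ∨ r holds there. Either way (¬u → (q & r)) ∨ r holds.

[⇐] This fails. Under u = F, q = F, r = T, the left side is false but the right side is true.

Only the forward direction holds.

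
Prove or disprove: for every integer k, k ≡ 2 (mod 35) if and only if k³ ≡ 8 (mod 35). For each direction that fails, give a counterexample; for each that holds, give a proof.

Only the forward direction holds.

(⇒) Suppose k ≡ 2 (mod 35). Write k = 35j + 2. Then (35j + 2)³ = 42875j³ + 7350j² + 420j + 8 = 35(1225j³ + 210j² + 12j) + 8, so k³ ≡ 8 (mod 35).

(⇐) This fails: take k = 22. Then 22³ = 10648 ≡ 8 (mod 35), yet 22 ≡ 22 (mod 35), not 2.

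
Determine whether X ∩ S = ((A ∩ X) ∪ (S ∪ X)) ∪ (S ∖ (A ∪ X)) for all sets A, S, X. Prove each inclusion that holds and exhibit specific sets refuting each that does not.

Forward inclusion. Let x ∈ X ∩ S. Then either x ∈ S ∩ X and x ∉ A; or x ∈ A ∩ S ∩ X. In each case x ∈ ((A ∩ X) ∪ (S ∪ X)) ∪ (S ∖ (A ∪ X)), so X ∩ S ⊆ ((A ∩ X) ∪ (S ∪ X)) ∪ (S ∖ (A ∪ X)).

Reverse inclusion. This inclusion fails. Take A = ∅, S = {1}, X = ∅; then 1 ∈ ((A ∩ X) ∪ (S ∪ X)) ∪ (S ∖ (A ∪ X)) but 1 ∉ X ∩ S.

(⊆) holds; (⊇) fails.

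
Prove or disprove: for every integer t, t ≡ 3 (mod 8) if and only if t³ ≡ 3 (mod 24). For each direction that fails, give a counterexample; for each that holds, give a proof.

(⇒) This fails: take t = 11. Then 11 ≡ 3 (mod 8), but 11³ = 1331 ≡ 11 (mod 24), not 3.

(⇐) Conversely, the residues r modulo 24 with r³ ≡ 3 (mod 24) are exactly {3}, and each is ≡ 3 (mod 8).

Not equivalent: only (⇐) holds.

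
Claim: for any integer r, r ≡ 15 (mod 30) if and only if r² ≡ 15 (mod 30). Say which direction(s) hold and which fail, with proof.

[⇐] Suppose r² ≡ 15 (mod 30). The only residue r in {0, …, 29} with r² ≡ 15 (mod 30) is r = 15, so r ≡ 15 (mod 30).

[⇒] Suppose r ≡ 15 (mod 30). Write r = 30j + 15. Then (30j + 15)² = 900j² + 900j + 225 = 30(30j² + 30j + 7) + 15, so r² ≡ 15 (mod 30).

Both directions hold.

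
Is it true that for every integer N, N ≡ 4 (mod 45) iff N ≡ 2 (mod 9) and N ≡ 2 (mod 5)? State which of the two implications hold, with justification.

[⇒] This fails: N = 4 gives 4 ≡ 4 (mod 45) but 4 ≡ 4 (mod 9), so the conjunction on the right does not hold.

[⇐] This fails: N = 2 satisfies both congruences on the right (2 ≡ 2 mod 9 and 2 ≡ 2 mod 5) yet 2 ≡ 2 (mod 45), not 4.

Both directions fail.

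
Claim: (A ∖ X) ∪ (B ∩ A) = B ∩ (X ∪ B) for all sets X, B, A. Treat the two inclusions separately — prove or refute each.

(⊆) This inclusion fails. Take X = ∅, B = ∅, A = {1}; then 1 ∈ (A ∖ X) ∪ (B ∩ A) but 1 ∉ B ∩ (X ∪ B).

(⊇) This inclusion fails. Take X = ∅, B = {1}, A = ∅; then 1 ∈ B ∩ (X ∪ B) but 1 ∉ (A ∖ X) ∪ (B ∩ A).

Both inclusions fail.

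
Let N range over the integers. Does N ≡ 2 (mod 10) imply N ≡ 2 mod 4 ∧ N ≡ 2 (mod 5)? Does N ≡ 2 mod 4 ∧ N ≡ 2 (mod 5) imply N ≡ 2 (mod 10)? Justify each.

Forward direction. This fails: N = 12 gives 12 ≡ 2 (mod 10) but 12 ≡ 0 (mod 4), so the conjunction on the right does not hold.

Converse. If N ≡ 2 (mod 4) and N ≡ 2 (mod 5), then by the Chinese remainder theorem N ≡ 2 (mod 20). Since 2 ≡ 2 (mod 10) and 10 ∣ 20, we get N ≡ 2 (mod 10).

Only the converse holds.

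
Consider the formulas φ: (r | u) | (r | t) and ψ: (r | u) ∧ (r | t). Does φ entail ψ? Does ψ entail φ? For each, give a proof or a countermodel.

[⇐] Assume the antecedent. If r is true, (r | u) | (r | t) reduces to true regardless of the other variables. If r is false, the antecedent forces (r = F, u = T, t = T), and (r | u) | (r | t) holds there. Either way (r | u) | (r | t) holds.

[⇒] This fails. Under r = F, u = T, t = F, the left side is true but the right side is false.

Only the reverse direction holds.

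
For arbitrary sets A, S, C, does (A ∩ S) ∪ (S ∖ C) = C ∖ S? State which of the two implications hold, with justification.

Neither inclusion holds.

(⟹) This inclusion fails. Take A = ∅, S = {1}, C = ∅; then 1 ∈ (A ∩ S) ∪ (S ∖ C) but 1 ∉ C ∖ S.

(⟸) This inclusion fails. Take A = ∅, S = ∅, C = {1}; then 1 ∈ C ∖ S but 1 ∉ (A ∩ S) ∪ (S ∖ C).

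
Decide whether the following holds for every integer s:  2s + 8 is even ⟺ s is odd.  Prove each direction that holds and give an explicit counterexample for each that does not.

Only the converse holds.

(⟹) This fails: take s = 6. Then 2s + 8 = 20, which is even, yet s = 6 is even, not odd.

(⟸) Suppose s is odd. Since 2 is even, 2s is even for every s, so 2s + 8 has the same parity as 8, which is even. Hence 2s + 8 is even.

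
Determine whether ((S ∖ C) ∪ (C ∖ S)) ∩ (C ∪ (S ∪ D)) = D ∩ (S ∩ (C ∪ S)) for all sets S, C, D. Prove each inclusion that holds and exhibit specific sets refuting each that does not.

(⟹) This inclusion fails. Take S = {1}, C = ∅, D = ∅; then 1 ∈ ((S ∖ C) ∪ (C ∖ S)) ∩ (C ∪ (S ∪ D)) but 1 ∉ D ∩ (S ∩ (C ∪ S)).

(⟸) This inclusion fails. Take S = {1}, C = {1}, D = {1}; then 1 ∈ D ∩ (S ∩ (C ∪ S)) but 1 ∉ ((S ∖ C) ∪ (C ∖ S)) ∩ (C ∪ (S ∪ D)).

Both inclusions fail.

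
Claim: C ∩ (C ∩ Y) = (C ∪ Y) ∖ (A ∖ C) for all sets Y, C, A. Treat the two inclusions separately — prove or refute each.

Only the forward inclusion holds.

(⟹) Let x ∈ C ∩ (C ∩ Y). Then either x ∈ Y ∩ C and x ∉ A; or x ∈ Y ∩ C ∩ A. In each case x ∈ (C ∪ Y) ∖ (A ∖ C), so C ∩ (C ∩ Y) ⊆ (C ∪ Y) ∖ (A ∖ C).

(⟸) This inclusion fails. Take Y = {1}, C = ∅, A = ∅; then 1 ∈ (C ∪ Y) ∖ (A ∖ C) but 1 ∉ C ∩ (C ∩ Y).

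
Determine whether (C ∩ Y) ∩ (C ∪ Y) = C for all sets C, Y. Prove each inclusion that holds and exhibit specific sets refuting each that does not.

The sets are not equal: only the forward inclusion holds.

(⊆) Let x ∈ (C ∩ Y) ∩ (C ∪ Y). Then x ∈ C ∩ Y, from which x ∈ C.

(⊇) This inclusion fails. Take C = {1}, Y = ∅; then 1 ∈ C but 1 ∉ (C ∩ Y) ∩ (C ∪ Y).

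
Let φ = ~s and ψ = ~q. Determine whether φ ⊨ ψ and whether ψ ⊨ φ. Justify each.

Neither implication holds.

[⇒] This fails. Under s = F, q = T, the left side is true but the right side is false.

[⇐] This fails. Under s = T, q = F, the left side is false but the right side is true.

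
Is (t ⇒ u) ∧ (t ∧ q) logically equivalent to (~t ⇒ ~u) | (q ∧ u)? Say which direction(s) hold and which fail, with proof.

(⇒) holds; (⇐) fails.

Forward direction. Assume the antecedent. If t is true, (~t ⇒ ~u) | (q ∧ u) reduces to true regardless of the other variables. If t is false, the antecedent cannot hold. Either way (~t ⇒ ~u) | (q ∧ u) holds.

Converse. This fails. Under t = F, u = F, q = F, the left side is false but the right side is true.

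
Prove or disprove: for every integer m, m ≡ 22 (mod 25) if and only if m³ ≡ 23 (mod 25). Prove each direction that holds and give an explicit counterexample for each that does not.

[⇒] Suppose m ≡ 22 (mod 25). Write m = 25j + 22. Then (25j + 22)³ = 15625j³ + 41250j² + 36300j + 10648 = 25(625j³ + 1650j² + 1452j + 425) + 23, so m³ ≡ 23 (mod 25).

[⇐] Conversely, suppose m³ ≡ 23 (mod 25). The only residue r in {0, …, 24} with r³ ≡ 23 (mod 25) is r = 22, so m ≡ 22 (mod 25).

Both directions hold; the statement is true.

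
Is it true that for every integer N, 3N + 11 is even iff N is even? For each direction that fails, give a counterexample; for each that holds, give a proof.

(⟹) This fails: N = 7 gives 3N + 11 = 32, which is even, but 7 is odd, not even.

(⟸) This also fails: N = 4 is even, but 3N + 11 = 23 is odd, not even.

(⇒) fails and (⇐) fails.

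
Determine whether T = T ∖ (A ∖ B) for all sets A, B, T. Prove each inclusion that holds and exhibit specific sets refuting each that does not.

(⊆) fails; (⊇) holds.

(⊆) This inclusion fails. Take A = {1}, B = ∅, T = {1}; then 1 ∈ T but 1 ∉ T ∖ (A ∖ B).

(⊇) Let x ∈ T ∖ (A ∖ B). Then either x ∈ T and x ∉ A, B; or x ∈ B ∩ T and x ∉ A; or x ∈ A ∩ B ∩ T. In each case x ∈ T, so T ∖ (A ∖ B) ⊆ T.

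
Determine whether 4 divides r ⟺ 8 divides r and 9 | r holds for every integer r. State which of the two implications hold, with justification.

(⟸) Suppose 8 ∣ r and 9 ∣ r. Any common multiple of 8 and 9 is a multiple of their lcm; here gcd(8, 9) = 1, so lcm(8, 9) = 8·9 = 72, so 72 ∣ r. Since 4 ∣ 72, it follows that 4 ∣ r.

(⟹) This fails: take r = 4. Certainly 4 ∣ 4, but 8 ∤ 4.

Only the reverse direction holds.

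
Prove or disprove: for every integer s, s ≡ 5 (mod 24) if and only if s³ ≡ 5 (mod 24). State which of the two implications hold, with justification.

(⇐) Suppose s³ ≡ 5 (mod 24). The only residue r in {0, …, 23} with r³ ≡ 5 (mod 24) is r = 5, so s ≡ 5 (mod 24).

(⇒) Suppose s ≡ 5 (mod 24). Write s = 24j + 5. Then (24j + 5)³ = 13824j³ + 8640j² + 1800j + 125 = 24(576j³ + 360j² + 75j + 5) + 5, so s³ ≡ 5 (mod 24).

Equivalent; both directions hold.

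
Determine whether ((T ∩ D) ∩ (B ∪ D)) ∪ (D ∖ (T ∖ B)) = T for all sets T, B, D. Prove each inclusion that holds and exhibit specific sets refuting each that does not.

(⊆) This inclusion fails. Take T = ∅, B = ∅, D = {1}; then 1 ∈ ((T ∩ D) ∩ (B ∪ D)) ∪ (D ∖ (T ∖ B)) but 1 ∉ T.

(⊇) This inclusion fails. Take T = {1}, B = ∅, D = ∅; then 1 ∈ T but 1 ∉ ((T ∩ D) ∩ (B ∪ D)) ∪ (D ∖ (T ∖ B)).

Neither inclusion holds.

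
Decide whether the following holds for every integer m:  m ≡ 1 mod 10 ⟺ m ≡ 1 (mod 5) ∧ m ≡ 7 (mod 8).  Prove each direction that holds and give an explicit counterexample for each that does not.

(⇒) fails; (⇐) holds.

(⟹) This fails: m = 1 gives 1 ≡ 1 (mod 10) but 1 ≡ 1 (mod 8), so the conjunction on the right does not hold.

(⟸) Conversely, if m ≡ 1 (mod 5) and m ≡ 7 (mod 8), then by the Chinese remainder theorem m ≡ 31 (mod 40). Since 31 ≡ 1 (mod 10) and 10 ∣ 40, we get m ≡ 1 (mod 10).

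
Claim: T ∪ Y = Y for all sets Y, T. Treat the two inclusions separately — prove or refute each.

(⟸) Let x ∈ Y. Then either x ∈ Y and x ∉ T; or x ∈ Y ∩ T. In each case x ∈ T ∪ Y, so Y ⊆ T ∪ Y.

(⟹) This inclusion fails. Take Y = ∅, T = {1}; then 1 ∈ T ∪ Y but 1 ∉ Y.

The sets are not equal: only the reverse inclusion holds.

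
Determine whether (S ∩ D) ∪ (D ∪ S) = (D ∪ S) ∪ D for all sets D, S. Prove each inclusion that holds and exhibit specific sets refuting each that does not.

(⟹) Let x ∈ (S ∩ D) ∪ (D ∪ S). Then either x ∈ D and x ∉ S; or x ∈ S and x ∉ D; or x ∈ D ∩ S. In each case x ∈ (D ∪ S) ∪ D, so (S ∩ D) ∪ (D ∪ S) ⊆ (D ∪ S) ∪ D.

(⟸) Let x ∈ (D ∪ S) ∪ D. Then either x ∈ D and x ∉ S; or x ∈ S and x ∉ D; or x ∈ D ∩ S. In each case x ∈ (S ∩ D) ∪ (D ∪ S), so (D ∪ S) ∪ D ⊆ (S ∩ D) ∪ (D ∪ S).

The two sets are equal.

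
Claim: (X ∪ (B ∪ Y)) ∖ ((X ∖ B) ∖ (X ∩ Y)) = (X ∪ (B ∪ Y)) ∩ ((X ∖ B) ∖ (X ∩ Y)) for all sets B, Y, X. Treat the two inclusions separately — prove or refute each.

(⟹) This inclusion fails. Take B = {1}, Y = ∅, X = ∅; then 1 ∈ (X ∪ (B ∪ Y)) ∖ ((X ∖ B) ∖ (X ∩ Y)) but 1 ∉ (X ∪ (B ∪ Y)) ∩ ((X ∖ B) ∖ (X ∩ Y)).

(⟸) This inclusion fails. Take B = ∅, Y = ∅, X = {1}; then 1 ∈ (X ∪ (B ∪ Y)) ∩ ((X ∖ B) ∖ (X ∩ Y)) but 1 ∉ (X ∪ (B ∪ Y)) ∖ ((X ∖ B) ∖ (X ∩ Y)).

(⊆) fails and (⊇) fails.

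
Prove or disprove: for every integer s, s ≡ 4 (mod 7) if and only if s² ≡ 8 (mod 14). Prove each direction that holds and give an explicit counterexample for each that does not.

Neither implication holds.

Forward direction. This fails: take s = 4. Then 4 ≡ 4 (mod 7), but 4² = 16 ≡ 2 (mod 14), not 8.

Converse. This fails: take s = 6. Then 6² = 36 ≡ 8 (mod 14), yet 6 ≡ 6 (mod 7), not 4.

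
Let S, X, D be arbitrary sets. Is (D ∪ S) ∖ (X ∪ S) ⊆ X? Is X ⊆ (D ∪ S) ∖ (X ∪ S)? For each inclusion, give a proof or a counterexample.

(⊆) fails and (⊇) fails.

(⟹) This inclusion fails. Take S = ∅, X = ∅, D = {1}; then 1 ∈ (D ∪ S) ∖ (X ∪ S) but 1 ∉ X.

(⟸) This inclusion fails. Take S = ∅, X = {1}, D = ∅; then 1 ∈ X but 1 ∉ (D ∪ S) ∖ (X ∪ S).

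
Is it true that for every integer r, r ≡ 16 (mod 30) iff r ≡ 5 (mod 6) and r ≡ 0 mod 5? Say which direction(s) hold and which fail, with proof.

(⟹) This fails: r = 16 gives 16 ≡ 16 (mod 30) but 16 ≡ 4 (mod 6), so the conjunction on the right does not hold.

(⟸) This fails: r = 5 satisfies both congruences on the right (5 ≡ 5 mod 6 and 5 ≡ 0 mod 5) yet 5 ≡ 5 (mod 30), not 16.

(⇒) fails and (⇐) fails.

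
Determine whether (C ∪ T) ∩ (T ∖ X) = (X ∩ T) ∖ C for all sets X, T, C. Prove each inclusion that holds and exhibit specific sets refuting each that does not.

(⊆) fails and (⊇) fails.

Forward inclusion. This inclusion fails. Take X = ∅, T = {1}, C = ∅; then 1 ∈ (C ∪ T) ∩ (T ∖ X) but 1 ∉ (X ∩ T) ∖ C.

Reverse inclusion. This inclusion fails. Take X = {1}, T = {1}, C = ∅; then 1 ∈ (X ∩ T) ∖ C but 1 ∉ (C ∪ T) ∩ (T ∖ X).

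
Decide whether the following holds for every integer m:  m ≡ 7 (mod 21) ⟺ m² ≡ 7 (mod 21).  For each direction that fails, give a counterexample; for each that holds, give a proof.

Only the forward direction holds.

[⇒] Suppose m ≡ 7 (mod 21). Write m = 21j + 7. Then (21j + 7)² = 441j² + 294j + 49 = 21(21j² + 14j + 2) + 7, so m² ≡ 7 (mod 21).

[⇐] This fails: take m = 14. Then 14² = 196 ≡ 7 (mod 21), yet 14 ≡ 14 (mod 21), not 7.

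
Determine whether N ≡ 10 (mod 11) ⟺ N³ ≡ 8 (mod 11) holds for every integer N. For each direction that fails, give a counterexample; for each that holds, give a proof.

(→) This fails: take N = 10. Then 10 ≡ 10 (mod 11), but 10³ = 1000 ≡ 10 (mod 11), not 8.

(←) This fails: take N = 2. Then 2³ = 8 ≡ 8 (mod 11), yet 2 ≡ 2 (mod 11), not 10.

(⇒) fails and (⇐) fails.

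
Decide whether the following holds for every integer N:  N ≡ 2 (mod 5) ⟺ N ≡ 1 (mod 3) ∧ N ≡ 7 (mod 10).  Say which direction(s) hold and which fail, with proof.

Not equivalent: only (⇐) holds.

(⟹) This fails: N = 2 gives 2 ≡ 2 (mod 5) but 2 ≡ 2 (mod 3), so the conjunction on the right does not hold.

(⟸) Conversely, if N ≡ 1 (mod 3) and N ≡ 7 (mod 10), then by the Chinese remainder theorem N ≡ 7 (mod 30). Since 7 ≡ 2 (mod 5) and 5 ∣ 30, we get N ≡ 2 (mod 5).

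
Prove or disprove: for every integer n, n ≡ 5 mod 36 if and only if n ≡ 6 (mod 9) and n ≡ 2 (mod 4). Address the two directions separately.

[⇒] This fails: n = 5 gives 5 ≡ 5 (mod 36) but 5 ≡ 5 (mod 9), so the conjunction on the right does not hold.

[⇐] This fails: n = 6 satisfies both congruences on the right (6 ≡ 6 mod 9 and 6 ≡ 2 mod 4) yet 6 ≡ 6 (mod 36), not 5.

Both directions fail.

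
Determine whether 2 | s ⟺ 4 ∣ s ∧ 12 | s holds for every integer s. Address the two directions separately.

[⇒] This fails: take s = 2. Certainly 2 ∣ 2, but 4 ∤ 2.

[⇐] Suppose 4 ∣ s and 12 ∣ s. Any common multiple of 4 and 12 is a multiple of their lcm; here lcm(4, 12) = 4·12/gcd(4, 12) = 48/4 = 12, so 12 ∣ s. Since 2 ∣ 12, it follows that 2 ∣ s.

Only the converse holds.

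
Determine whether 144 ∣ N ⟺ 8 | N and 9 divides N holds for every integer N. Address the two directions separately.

(⇒) If 144 ∣ N, write N = 144q. Since 144 = 18·8, N = 8·(18q), so 8 ∣ N; and since 144 = 16·9, N = 9·(16q), so 9 ∣ N.

(⇐) This fails: take N = 72. Both 8 ∣ 72 and 9 ∣ 72, yet 72 is not a multiple of 144 (since 72 = 0·144 + 72), so 144 ∤ 72.

(⇒) holds; (⇐) fails.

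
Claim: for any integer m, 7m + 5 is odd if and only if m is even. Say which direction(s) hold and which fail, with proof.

Converse. Suppose m is even; write m = 2j. Then 7m + 5 = 7·(2j) + 5 = 2·7j + 5, which is odd.

Forward direction. Suppose 7m + 5 is odd. Since 7 is odd, 7m and m have the same parity, so 7m + 5 ≡ m + 5 (mod 2). As 5 is odd, 7m + 5 is odd exactly when m is even. Thus m is even.

The biconditional holds.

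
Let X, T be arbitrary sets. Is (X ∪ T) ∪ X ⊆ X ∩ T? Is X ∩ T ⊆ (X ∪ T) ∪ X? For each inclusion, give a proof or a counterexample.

Forward inclusion. This inclusion fails. Take X = {1}, T = ∅; then 1 ∈ (X ∪ T) ∪ X but 1 ∉ X ∩ T.

Reverse inclusion. Let x ∈ X ∩ T. Then x ∈ X ∩ T, from which x ∈ (X ∪ T) ∪ X.

Only the reverse inclusion holds.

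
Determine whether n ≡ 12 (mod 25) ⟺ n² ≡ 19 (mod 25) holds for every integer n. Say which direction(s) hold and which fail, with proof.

Forward direction. Suppose n ≡ 12 (mod 25). Write n = 25j + 12. Then (25j + 12)² = 625j² + 600j + 144 = 25(25j² + 24j + 5) + 19, so n² ≡ 19 (mod 25).

Converse. This fails: take n = 13. Then 13² = 169 ≡ 19 (mod 25), yet 13 ≡ 13 (mod 25), not 12.

(⇒) holds; (⇐) fails.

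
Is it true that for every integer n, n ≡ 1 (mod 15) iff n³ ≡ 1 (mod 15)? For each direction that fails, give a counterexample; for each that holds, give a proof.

Both directions hold.

Converse. Suppose n³ ≡ 1 (mod 15). The only residue r in {0, …, 14} with r³ ≡ 1 (mod 15) is r = 1, so n ≡ 1 (mod 15).

Forward direction. Suppose n ≡ 1 (mod 15). Write n = 15j + 1. Then (15j + 1)³ = 3375j³ + 675j² + 45j + 1 = 15(225j³ + 45j² + 3j) + 1, so n³ ≡ 1 (mod 15).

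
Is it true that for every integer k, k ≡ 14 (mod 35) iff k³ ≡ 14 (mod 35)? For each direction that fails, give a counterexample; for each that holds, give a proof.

Both directions hold; the statement is true.

(⟹) Suppose k ≡ 14 (mod 35). Write k = 35j + 14. Then (35j + 14)³ = 42875j³ + 51450j² + 20580j + 2744 = 35(1225j³ + 1470j² + 588j + 78) + 14, so k³ ≡ 14 (mod 35).

(⟸) Conversely, suppose k³ ≡ 14 (mod 35). The only residue r in {0, …, 34} with r³ ≡ 14 (mod 35) is r = 14, so k ≡ 14 (mod 35).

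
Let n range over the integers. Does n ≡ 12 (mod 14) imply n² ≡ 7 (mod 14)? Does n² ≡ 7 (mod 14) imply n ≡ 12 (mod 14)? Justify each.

(→) This fails: take n = 12. Then 12 ≡ 12 (mod 14), but 12² = 144 ≡ 4 (mod 14), not 7.

(←) This fails: take n = 7. Then 7² = 49 ≡ 7 (mod 14), yet 7 ≡ 7 (mod 14), not 12.

(⇒) fails and (⇐) fails.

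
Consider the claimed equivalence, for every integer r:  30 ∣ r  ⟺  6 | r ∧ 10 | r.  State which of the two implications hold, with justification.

Converse. Suppose 6 ∣ r and 10 ∣ r. Any common multiple of 6 and 10 is a multiple of their lcm; here lcm(6, 10) = 6·10/gcd(6, 10) = 60/2 = 30, so 30 ∣ r.

Forward direction. If 30 ∣ r, write r = 30q. Since 30 = 5·6, r = 6·(5q), so 6 ∣ r; and since 30 = 3·10, r = 10·(3q), so 10 ∣ r.

The biconditional holds.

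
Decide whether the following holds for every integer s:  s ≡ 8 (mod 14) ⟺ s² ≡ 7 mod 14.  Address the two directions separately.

Neither implication holds.

[⇒] This fails: take s = 8. Then 8 ≡ 8 (mod 14), but 8² = 64 ≡ 8 (mod 14), not 7.

[⇐] This fails: take s = 7. Then 7² = 49 ≡ 7 (mod 14), yet 7 ≡ 7 (mod 14), not 8.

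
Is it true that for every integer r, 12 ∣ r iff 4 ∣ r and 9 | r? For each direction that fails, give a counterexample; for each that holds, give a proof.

(→) This fails: take r = 12. Certainly 12 ∣ 12, but 9 ∤ 12.

(←) Suppose 4 ∣ r and 9 ∣ r. Any common multiple of 4 and 9 is a multiple of their lcm; here gcd(4, 9) = 1, so lcm(4, 9) = 4·9 = 36, so 36 ∣ r. Since 12 ∣ 36, it follows that 12 ∣ r.

The forward direction fails; the converse holds.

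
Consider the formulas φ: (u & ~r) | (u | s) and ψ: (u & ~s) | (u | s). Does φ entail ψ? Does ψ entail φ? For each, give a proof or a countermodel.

Forward direction. Assume the antecedent. If u is true, (u & ~s) | (u | s) reduces to true regardless of the other variables. If u is false, the antecedent forces (u = F, s = T, r = F) or (u = F, s = T, r = T), and (u & ~s) | (u | s) holds there. Either way (u & ~s) | (u | s) holds.

Converse. Assume the antecedent. If u is true, (u & ~r) | (u | s) reduces to true regardless of the other variables. If u is false, the antecedent forces (u = F, s = T, r = F) or (u = F, s = T, r = T), and (u & ~r) | (u | s) holds there. Either way (u & ~r) | (u | s) holds.

Equivalent; both directions hold.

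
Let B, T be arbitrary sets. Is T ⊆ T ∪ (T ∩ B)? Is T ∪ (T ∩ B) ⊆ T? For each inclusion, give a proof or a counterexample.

Both inclusions hold.

(⊆) Let x ∈ T. Then either x ∈ T and x ∉ B; or x ∈ B ∩ T. In each case x ∈ T ∪ (T ∩ B), so T ⊆ T ∪ (T ∩ B).

(⊇) Let x ∈ T ∪ (T ∩ B). Then either x ∈ T and x ∉ B; or x ∈ B ∩ T. In each case x ∈ T, so T ∪ (T ∩ B) ⊆ T.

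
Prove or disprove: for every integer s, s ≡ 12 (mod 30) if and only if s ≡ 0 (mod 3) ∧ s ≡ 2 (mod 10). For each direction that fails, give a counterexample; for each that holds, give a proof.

Forward direction. Suppose s ≡ 12 (mod 30); write s = 30j + 12. Since 3 ∣ 30, reducing mod 3 gives s ≡ 12 ≡ 0 (mod 3); since 10 ∣ 30, reducing mod 10 gives s ≡ 12 ≡ 2 (mod 10).

Converse. If s ≡ 0 (mod 3) and s ≡ 2 (mod 10), then by the Chinese remainder theorem s ≡ 12 (mod 30). This is exactly s ≡ 12 (mod 30).

Both directions hold; the statement is true.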